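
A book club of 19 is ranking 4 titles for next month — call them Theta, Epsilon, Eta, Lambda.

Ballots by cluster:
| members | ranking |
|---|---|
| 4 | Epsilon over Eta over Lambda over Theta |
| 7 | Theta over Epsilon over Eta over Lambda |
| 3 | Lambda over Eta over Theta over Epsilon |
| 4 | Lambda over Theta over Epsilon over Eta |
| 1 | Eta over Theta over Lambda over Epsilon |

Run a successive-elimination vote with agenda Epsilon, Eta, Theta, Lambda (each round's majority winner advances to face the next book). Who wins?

Round 1: Epsilon vs Eta — 15–4, Epsilon advances.
Round 2: Epsilon vs Theta — 4–15, Theta advances.
Round 3: Theta vs Lambda — 8–11, Lambda advances.
Lambda survives the agenda.

Lambda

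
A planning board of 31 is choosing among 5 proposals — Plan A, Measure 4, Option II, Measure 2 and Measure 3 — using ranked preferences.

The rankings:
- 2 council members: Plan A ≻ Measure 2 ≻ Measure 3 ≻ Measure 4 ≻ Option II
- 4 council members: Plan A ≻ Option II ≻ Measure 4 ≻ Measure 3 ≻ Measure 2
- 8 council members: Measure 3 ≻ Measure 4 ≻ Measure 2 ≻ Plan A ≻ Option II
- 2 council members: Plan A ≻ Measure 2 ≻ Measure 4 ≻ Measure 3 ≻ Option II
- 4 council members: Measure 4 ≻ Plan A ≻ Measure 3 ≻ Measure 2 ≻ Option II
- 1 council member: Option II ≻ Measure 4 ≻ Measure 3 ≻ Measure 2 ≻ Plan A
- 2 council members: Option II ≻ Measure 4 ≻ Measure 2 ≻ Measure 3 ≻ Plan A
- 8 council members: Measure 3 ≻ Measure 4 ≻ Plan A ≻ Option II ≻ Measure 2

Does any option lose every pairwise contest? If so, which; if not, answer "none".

Pairwise majorities:
Plan A vs Measure 4: Plan A preferred on 2+4+2 = 8 ballots; Measure 4 wins 23–8.
Plan A vs Option II: Plan A wins 28–3.
Plan A vs Measure 2: Plan A wins 20–11.
Plan A–Measure 3: Measure 3 19–12.
Measure 4 vs Option II: 2+8+2+4+8 = 24 for Measure 4, 7 for Option II — Measure 4 by 24–7.
Measure 4 vs Measure 2: 27 to 4, Measure 4.
Measure 4 vs Measure 3: Measure 4 is ranked higher on 4+2+4+1+2 = 13 ballots, Measure 3 on 18. Measure 3 wins 18–13.
Option II vs Measure 2: Measure 2 wins 16–15.
Option II vs Measure 3: 7 to 24, Measure 3.
Measure 2 vs Measure 3: Measure 2 preferred on 2+2+2 = 6 ballots; Measure 3 wins 25–6.
Option II is beaten in every head-to-head and is the Condorcet loser.

Option II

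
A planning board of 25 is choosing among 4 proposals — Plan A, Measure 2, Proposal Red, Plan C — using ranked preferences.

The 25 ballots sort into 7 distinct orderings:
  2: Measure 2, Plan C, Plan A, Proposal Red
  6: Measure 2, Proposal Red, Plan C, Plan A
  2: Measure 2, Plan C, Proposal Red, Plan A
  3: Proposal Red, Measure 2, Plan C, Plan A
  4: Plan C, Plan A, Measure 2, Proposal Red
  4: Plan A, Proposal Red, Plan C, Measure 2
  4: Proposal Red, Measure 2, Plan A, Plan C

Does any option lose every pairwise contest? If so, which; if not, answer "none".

Head-to-head results (25 council members):
Plan A vs Measure 2: Plan A preferred on 4+4 = 8 ballots; Measure 2 wins 17–8.
Plan A vs Proposal Red: 2+4+4 = 10 for Plan A, 15 for Proposal Red — Proposal Red by 15–10.
Plan A vs Plan C: 8 to 17, Plan C.
Measure 2 vs Proposal Red: Measure 2 wins 14–11.
Measure 2 vs Plan C: Measure 2 preferred on 2+6+2+3+4 = 17 ballots; Measure 2 wins 17–8.
Proposal Red vs Plan C: Proposal Red is ranked higher on 6+3+4+4 = 17 ballots, Plan C on 8. Proposal Red wins 17–8.
Plan A is beaten in every head-to-head and is the Condorcet loser.

Plan A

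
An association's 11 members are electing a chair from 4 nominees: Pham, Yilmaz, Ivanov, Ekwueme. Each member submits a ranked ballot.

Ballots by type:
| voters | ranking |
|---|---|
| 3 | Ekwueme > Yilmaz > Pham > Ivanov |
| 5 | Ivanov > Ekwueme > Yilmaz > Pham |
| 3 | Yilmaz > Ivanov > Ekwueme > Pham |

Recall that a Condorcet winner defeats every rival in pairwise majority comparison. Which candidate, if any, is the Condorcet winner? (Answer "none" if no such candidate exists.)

none

Head-to-head results (11 voters):
Pham vs Yilmaz: Pham preferred on 0 ballots; Yilmaz wins 11–0.
Pham vs Ivanov: 3 to 8, Ivanov.
Pham vs Ekwueme: Pham preferred on 0 ballots; Ekwueme wins 11–0.
Yilmaz vs Ivanov: 3+3 = 6 for Yilmaz, 5 for Ivanov — Yilmaz by 6–5.
Yilmaz vs Ekwueme: 3 for Yilmaz, 8 for Ekwueme — Ekwueme by 8–3.
Ivanov vs Ekwueme: Ivanov preferred on 5+3 = 8 ballots; Ivanov wins 8–3.
No candidate is unbeaten: Pham loses to Yilmaz; Yilmaz loses to Ekwueme; Ivanov loses to Yilmaz; Ekwueme loses to Ivanov. In particular Yilmaz → Ivanov → Ekwueme → Yilmaz is a majority cycle — no Condorcet winner exists.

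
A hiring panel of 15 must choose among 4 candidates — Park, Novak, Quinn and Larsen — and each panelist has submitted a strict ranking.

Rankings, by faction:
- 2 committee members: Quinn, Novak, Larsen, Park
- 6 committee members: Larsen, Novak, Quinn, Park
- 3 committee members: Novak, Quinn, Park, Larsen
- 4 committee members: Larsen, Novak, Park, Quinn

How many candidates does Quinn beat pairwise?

Quinn against each rival (15 committee members):
Quinn vs Park: Quinn, 11–4.
Quinn vs Novak: 2 to 13, Novak.
Quinn vs Larsen: Quinn is ranked higher on 2+3 = 5 ballots, Larsen on 10. Larsen wins 10–5.
Quinn beats Park; loses to Novak, Larsen — 1 pairwise win.

1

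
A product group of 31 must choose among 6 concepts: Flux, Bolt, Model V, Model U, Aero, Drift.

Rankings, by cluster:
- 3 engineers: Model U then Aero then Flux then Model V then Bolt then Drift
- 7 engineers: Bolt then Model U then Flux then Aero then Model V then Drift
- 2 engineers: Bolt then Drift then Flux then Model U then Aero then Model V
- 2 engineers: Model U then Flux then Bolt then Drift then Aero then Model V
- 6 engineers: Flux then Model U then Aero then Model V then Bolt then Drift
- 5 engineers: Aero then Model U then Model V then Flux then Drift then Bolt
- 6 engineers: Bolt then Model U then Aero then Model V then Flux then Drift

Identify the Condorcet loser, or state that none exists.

Head-to-head results (31 engineers):
Flux vs Bolt: Flux is ranked higher on 3+2+6+5 = 16 ballots, Bolt on 15. Flux wins 16–15.
Flux vs Model V: Flux is ranked higher on 3+7+2+2+6 = 20 ballots, Model V on 11. Flux wins 20–11.
Flux vs Model U: 8 to 23, Model U.
Flux vs Aero: 7+2+2+6 = 17 for Flux, 14 for Aero — Flux by 17–14.
Flux–Drift: Flux 29–2.
Bolt vs Model V: Bolt wins 17–14.
Bolt vs Model U: Model U wins 16–15.
Bolt vs Aero: Bolt preferred on 7+2+2+6 = 17 ballots; Bolt wins 17–14.
Bolt vs Drift: Bolt, 26–5.
Model V vs Model U: Model U, 31–0.
Model V vs Aero: Aero, 31–0.
Model V vs Drift: 27 to 4, Model V.
Model U vs Aero: 3+7+2+2+6+6 = 26 for Model U, 5 for Aero — Model U by 26–5.
Model U–Drift: Model U 29–2.
Aero vs Drift: Aero is ranked higher on 3+7+6+5+6 = 27 ballots, Drift on 4. Aero wins 27–4.
Only Drift has no wins; Drift is the Condorcet loser.

Drift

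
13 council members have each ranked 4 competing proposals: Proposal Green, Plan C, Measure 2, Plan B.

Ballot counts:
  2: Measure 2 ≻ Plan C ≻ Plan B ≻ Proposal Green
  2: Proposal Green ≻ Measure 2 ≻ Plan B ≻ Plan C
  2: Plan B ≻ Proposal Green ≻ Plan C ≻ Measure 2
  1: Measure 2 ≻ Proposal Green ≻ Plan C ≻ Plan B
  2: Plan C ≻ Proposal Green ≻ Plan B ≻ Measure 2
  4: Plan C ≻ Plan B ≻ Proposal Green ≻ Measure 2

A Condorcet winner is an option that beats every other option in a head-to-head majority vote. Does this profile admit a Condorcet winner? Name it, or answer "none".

Head-to-head results (13 council members):
Proposal Green vs Plan C: Plan C wins 8–5.
Proposal Green–Measure 2: Proposal Green 10–3.
Proposal Green vs Plan B: Plan B wins 8–5.
Plan C vs Measure 2: Plan C, 8–5.
Plan C–Plan B: Plan C 9–4.
Measure 2 vs Plan B: Plan B wins 8–5.
Plan C beats each of Proposal Green, Measure 2, Plan B — Plan C is the Condorcet winner.

Plan C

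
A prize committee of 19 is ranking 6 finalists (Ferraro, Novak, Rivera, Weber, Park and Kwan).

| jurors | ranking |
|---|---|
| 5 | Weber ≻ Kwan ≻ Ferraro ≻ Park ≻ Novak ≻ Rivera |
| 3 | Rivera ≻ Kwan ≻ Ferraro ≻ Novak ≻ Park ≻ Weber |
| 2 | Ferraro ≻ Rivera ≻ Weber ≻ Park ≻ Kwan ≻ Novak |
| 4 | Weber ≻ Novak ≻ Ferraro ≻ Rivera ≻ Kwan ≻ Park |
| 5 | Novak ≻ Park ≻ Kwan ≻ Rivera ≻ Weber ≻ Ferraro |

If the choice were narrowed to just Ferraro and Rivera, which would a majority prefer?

Ferraro

Ballots ranking Ferraro above Rivera: 5 + 2 + 4 = 11.
Ballots ranking Rivera above Ferraro: 19 − 11 = 8.
Ferraro wins the head-to-head 11–8.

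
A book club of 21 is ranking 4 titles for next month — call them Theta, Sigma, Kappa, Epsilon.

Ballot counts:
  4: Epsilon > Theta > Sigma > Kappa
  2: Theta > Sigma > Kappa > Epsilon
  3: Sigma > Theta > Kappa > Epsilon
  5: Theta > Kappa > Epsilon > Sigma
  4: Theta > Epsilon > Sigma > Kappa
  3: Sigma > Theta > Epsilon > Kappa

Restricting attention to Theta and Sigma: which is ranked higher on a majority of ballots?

Theta

Ballots ranking Theta above Sigma: 4 + 2 + 5 + 4 = 15.
Ballots ranking Sigma above Theta: 21 − 15 = 6.
Theta wins the head-to-head 15–6.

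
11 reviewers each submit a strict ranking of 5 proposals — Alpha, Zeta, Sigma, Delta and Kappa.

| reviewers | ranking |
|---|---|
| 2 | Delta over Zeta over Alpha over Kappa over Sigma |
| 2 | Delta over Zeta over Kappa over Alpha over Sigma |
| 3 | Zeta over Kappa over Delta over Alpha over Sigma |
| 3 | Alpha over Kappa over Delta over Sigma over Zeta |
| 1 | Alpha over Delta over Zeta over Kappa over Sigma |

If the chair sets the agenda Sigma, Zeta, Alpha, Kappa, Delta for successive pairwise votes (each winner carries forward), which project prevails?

Delta

Round 1: Sigma vs Zeta — 3–8, Zeta advances.
Round 2: Zeta vs Alpha — 7–4, Zeta advances.
Round 3: Zeta vs Kappa — 8–3, Zeta advances.
Round 4: Zeta vs Delta — 3–8, Delta advances.
Delta survives the agenda.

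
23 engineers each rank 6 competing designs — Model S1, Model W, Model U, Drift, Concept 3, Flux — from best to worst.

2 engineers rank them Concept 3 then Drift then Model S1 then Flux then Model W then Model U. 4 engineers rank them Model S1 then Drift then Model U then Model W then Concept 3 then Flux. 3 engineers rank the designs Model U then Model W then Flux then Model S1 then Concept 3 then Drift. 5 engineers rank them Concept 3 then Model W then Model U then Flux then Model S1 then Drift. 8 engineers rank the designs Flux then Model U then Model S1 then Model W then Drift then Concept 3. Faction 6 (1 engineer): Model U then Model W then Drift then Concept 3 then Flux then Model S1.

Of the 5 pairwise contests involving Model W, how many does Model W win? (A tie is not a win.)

Model W against each rival (23 engineers):
Model W vs Model S1: Model S1, 14–9.
Model W vs Model U: 7 to 16, Model U.
Model W vs Drift: Model W is ranked higher on 3+5+8+1 = 17 ballots, Drift on 6. Model W wins 17–6.
Model W vs Concept 3: 4+3+8+1 = 16 for Model W, 7 for Concept 3 — Model W by 16–7.
Model W vs Flux: Model W preferred on 4+3+5+1 = 13 ballots; Model W wins 13–10.
Model W beats Drift, Concept 3, Flux; loses to Model S1, Model U — 3 pairwise wins.

3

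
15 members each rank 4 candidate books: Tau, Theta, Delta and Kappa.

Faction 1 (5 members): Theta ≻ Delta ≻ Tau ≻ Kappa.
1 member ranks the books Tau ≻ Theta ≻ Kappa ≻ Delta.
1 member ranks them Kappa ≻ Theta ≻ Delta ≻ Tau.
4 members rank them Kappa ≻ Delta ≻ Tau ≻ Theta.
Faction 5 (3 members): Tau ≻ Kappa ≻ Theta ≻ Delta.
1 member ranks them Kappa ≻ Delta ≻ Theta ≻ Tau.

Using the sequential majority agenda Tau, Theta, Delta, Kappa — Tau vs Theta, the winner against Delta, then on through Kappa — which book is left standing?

Kappa

Round 1: Tau vs Theta — 8–7, Tau advances.
Round 2: Tau vs Delta — 4–11, Delta advances.
Round 3: Delta vs Kappa — 5–10, Kappa advances.
The agenda winner is Kappa.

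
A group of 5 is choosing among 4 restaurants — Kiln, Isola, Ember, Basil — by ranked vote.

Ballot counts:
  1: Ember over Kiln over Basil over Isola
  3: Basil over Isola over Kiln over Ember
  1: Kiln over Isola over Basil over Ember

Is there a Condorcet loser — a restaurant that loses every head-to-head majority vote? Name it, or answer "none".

Head-to-head results (5 friends):
Kiln vs Isola: Isola wins 3–2.
Kiln vs Ember: 4 to 1, Kiln.
Kiln vs Basil: Kiln preferred on 1+1 = 2 ballots; Basil wins 3–2.
Isola vs Ember: Isola, 4–1.
Isola vs Basil: Basil, 4–1.
Ember vs Basil: 1 for Ember, 4 for Basil — Basil by 4–1.
Ember loses to every other restaurant — it is the Condorcet loser.

Ember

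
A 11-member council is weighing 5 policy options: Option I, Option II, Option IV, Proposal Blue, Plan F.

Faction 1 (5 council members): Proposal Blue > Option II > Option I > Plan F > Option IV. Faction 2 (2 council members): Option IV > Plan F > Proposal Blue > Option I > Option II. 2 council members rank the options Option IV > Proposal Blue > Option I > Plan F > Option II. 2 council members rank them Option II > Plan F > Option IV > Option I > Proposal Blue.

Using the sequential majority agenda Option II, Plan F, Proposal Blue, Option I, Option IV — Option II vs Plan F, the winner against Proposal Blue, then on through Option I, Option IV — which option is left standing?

Round 1: Option II vs Plan F — 7–4, Option II advances.
Round 2: Option II vs Proposal Blue — 2–9, Proposal Blue advances.
Round 3: Proposal Blue vs Option I — 9–2, Proposal Blue advances.
Round 4: Proposal Blue vs Option IV — 5–6, Option IV advances.
The agenda winner is Option IV.

Option IV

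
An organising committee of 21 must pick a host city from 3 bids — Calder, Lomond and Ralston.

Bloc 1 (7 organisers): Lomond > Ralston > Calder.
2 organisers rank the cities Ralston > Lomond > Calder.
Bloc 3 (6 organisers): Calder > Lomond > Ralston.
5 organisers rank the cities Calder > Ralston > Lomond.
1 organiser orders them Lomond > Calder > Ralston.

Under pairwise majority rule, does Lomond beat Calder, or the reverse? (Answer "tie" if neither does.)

Calder

Ballots ranking Lomond above Calder: 7 + 2 + 1 = 10.
Ballots ranking Calder above Lomond: 21 − 10 = 11.
Calder wins the head-to-head 11–10.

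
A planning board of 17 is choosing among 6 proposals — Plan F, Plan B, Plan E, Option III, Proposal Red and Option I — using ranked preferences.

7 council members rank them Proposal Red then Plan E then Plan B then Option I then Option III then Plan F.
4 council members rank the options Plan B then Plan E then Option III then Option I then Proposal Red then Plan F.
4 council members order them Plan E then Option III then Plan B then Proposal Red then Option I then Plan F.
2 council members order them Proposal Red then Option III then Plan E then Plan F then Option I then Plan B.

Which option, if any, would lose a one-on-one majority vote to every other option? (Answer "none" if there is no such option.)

Plan F

Head-to-head results (17 council members):
Plan F vs Plan B: Plan B wins 15–2.
Plan F vs Plan E: Plan F is ranked higher on 0 ballots, Plan E on 17. Plan E wins 17–0.
Plan F vs Option III: 0 for Plan F, 17 for Option III — Option III by 17–0.
Plan F vs Proposal Red: 0 to 17, Proposal Red.
Plan F vs Option I: Plan F preferred on 2 ballots; Option I wins 15–2.
Plan B vs Plan E: 4 for Plan B, 13 for Plan E — Plan E by 13–4.
Plan B vs Option III: 11 to 6, Plan B.
Plan B vs Proposal Red: 8 to 9, Proposal Red.
Plan B vs Option I: 15 to 2, Plan B.
Plan E vs Option III: 7+4+4 = 15 for Plan E, 2 for Option III — Plan E by 15–2.
Plan E vs Proposal Red: Proposal Red, 9–8.
Plan E vs Option I: Plan E is ranked higher on 7+4+4+2 = 17 ballots, Option I on 0. Plan E wins 17–0.
Option III vs Proposal Red: Option III is ranked higher on 4+4 = 8 ballots, Proposal Red on 9. Proposal Red wins 9–8.
Option III vs Option I: Option III wins 10–7.
Proposal Red vs Option I: Proposal Red, 13–4.
Plan F loses to every other option — it is the Condorcet loser.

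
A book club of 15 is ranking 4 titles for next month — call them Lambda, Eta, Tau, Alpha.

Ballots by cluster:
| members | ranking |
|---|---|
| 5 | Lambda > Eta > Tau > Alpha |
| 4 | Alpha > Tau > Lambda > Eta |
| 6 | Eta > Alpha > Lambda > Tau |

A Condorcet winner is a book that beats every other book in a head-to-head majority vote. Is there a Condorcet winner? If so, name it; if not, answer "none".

none

Head-to-head results (15 members):
Lambda vs Eta: Lambda wins 9–6.
Lambda vs Tau: Lambda, 11–4.
Lambda–Alpha: Alpha 10–5.
Eta vs Tau: Eta, 11–4.
Eta–Alpha: Eta 11–4.
Tau vs Alpha: Alpha wins 10–5.
Every book loses at least once (Lambda loses to Alpha; Eta loses to Lambda; Tau loses to Lambda; Alpha loses to Eta). The majority relation contains the cycle Lambda beats Eta beats Alpha beats Lambda, so there is no Condorcet winner.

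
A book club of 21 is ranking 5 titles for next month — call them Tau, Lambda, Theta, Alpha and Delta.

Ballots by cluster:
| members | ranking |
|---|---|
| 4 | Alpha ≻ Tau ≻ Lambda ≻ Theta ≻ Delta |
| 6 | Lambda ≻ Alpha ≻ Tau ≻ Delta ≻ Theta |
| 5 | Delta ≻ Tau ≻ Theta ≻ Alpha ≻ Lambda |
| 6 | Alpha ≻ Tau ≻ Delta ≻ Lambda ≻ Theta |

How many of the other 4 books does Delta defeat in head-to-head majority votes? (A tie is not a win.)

Delta against each rival (21 members):
Delta vs Tau: Delta preferred on 5 ballots; Tau wins 16–5.
Delta vs Lambda: Delta wins 11–10.
Delta vs Theta: Delta wins 17–4.
Delta vs Alpha: Delta preferred on 5 ballots; Alpha wins 16–5.
Delta beats Lambda, Theta; loses to Tau, Alpha — 2 pairwise wins.

2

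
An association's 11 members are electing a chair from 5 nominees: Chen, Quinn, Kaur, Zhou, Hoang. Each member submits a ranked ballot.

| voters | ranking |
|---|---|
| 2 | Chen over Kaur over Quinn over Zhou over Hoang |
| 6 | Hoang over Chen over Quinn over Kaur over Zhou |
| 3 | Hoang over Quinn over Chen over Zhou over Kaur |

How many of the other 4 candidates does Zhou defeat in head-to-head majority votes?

0

Zhou against each rival (11 voters):
Zhou vs Chen: Chen wins 11–0.
Zhou vs Quinn: Zhou preferred on 0 ballots; Quinn wins 11–0.
Zhou vs Kaur: Zhou preferred on 3 ballots; Kaur wins 8–3.
Zhou vs Hoang: Zhou preferred on 2 ballots; Hoang wins 9–2.
Zhou beats no one; loses to Chen, Quinn, Kaur, Hoang — 0 pairwise wins.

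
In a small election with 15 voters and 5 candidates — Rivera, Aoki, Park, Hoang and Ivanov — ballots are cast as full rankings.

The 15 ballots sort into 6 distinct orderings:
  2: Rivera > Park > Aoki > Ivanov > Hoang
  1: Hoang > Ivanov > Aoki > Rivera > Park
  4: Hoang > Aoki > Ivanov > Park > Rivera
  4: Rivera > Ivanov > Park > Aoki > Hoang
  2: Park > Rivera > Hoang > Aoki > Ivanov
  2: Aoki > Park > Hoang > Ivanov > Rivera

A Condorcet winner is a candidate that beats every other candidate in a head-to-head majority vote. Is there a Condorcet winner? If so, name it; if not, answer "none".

Check each pair by majority over 15 ballots:
Rivera vs Aoki: Rivera, 8–7.
Rivera vs Park: Park wins 8–7.
Rivera vs Hoang: Rivera wins 8–7.
Rivera vs Ivanov: Rivera is ranked higher on 2+4+2 = 8 ballots, Ivanov on 7. Rivera wins 8–7.
Aoki vs Park: Aoki preferred on 1+4+2 = 7 ballots; Park wins 8–7.
Aoki vs Hoang: 2+4+2 = 8 for Aoki, 7 for Hoang — Aoki by 8–7.
Aoki–Ivanov: Aoki 10–5.
Park vs Hoang: 2+4+2+2 = 10 for Park, 5 for Hoang — Park by 10–5.
Park vs Ivanov: Ivanov wins 9–6.
Hoang–Ivanov: Hoang 9–6.
Every candidate loses at least once (Rivera loses to Park; Aoki loses to Rivera; Park loses to Ivanov; Hoang loses to Rivera; Ivanov loses to Rivera). The majority relation contains the cycle Rivera → Ivanov → Park → Rivera, so there is no Condorcet winner.

none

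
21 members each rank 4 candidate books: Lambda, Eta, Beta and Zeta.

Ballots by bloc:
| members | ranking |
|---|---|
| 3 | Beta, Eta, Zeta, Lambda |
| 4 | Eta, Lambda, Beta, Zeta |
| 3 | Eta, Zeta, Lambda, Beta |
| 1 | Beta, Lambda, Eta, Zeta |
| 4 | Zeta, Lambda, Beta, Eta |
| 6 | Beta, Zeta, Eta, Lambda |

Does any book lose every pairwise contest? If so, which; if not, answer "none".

none

Head-to-head results (21 members):
Lambda vs Eta: 1+4 = 5 for Lambda, 16 for Eta — Eta by 16–5.
Lambda vs Beta: Lambda, 11–10.
Lambda vs Zeta: Zeta, 16–5.
Eta vs Beta: 7 to 14, Beta.
Eta vs Zeta: 11 to 10, Eta.
Beta vs Zeta: Beta, 14–7.
No book is winless: Lambda beats Beta; Eta beats Lambda; Beta beats Eta; Zeta beats Lambda. There is no Condorcet loser.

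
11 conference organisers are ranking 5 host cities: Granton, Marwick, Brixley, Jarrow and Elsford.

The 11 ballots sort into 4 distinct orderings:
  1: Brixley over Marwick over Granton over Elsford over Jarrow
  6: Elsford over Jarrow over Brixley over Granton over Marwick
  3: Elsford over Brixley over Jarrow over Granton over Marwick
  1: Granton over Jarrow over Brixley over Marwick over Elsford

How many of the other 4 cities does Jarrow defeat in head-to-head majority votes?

3

Jarrow against each rival (11 organisers):
Jarrow–Granton: Jarrow 9–2.
Jarrow–Marwick: Jarrow 10–1.
Jarrow vs Brixley: Jarrow preferred on 6+1 = 7 ballots; Jarrow wins 7–4.
Jarrow vs Elsford: Elsford, 10–1.
Jarrow beats Granton, Marwick, Brixley; loses to Elsford — 3 pairwise wins.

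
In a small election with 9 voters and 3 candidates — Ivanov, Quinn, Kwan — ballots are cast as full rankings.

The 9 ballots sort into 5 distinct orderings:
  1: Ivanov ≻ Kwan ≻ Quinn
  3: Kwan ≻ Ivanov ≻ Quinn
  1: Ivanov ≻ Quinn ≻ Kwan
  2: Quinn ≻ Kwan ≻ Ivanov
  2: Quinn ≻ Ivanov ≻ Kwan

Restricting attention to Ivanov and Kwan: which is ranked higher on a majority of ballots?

Ballots ranking Ivanov above Kwan: 1 + 1 + 2 = 4.
Ballots ranking Kwan above Ivanov: 9 − 4 = 5.
Kwan wins the head-to-head 5–4.

Kwan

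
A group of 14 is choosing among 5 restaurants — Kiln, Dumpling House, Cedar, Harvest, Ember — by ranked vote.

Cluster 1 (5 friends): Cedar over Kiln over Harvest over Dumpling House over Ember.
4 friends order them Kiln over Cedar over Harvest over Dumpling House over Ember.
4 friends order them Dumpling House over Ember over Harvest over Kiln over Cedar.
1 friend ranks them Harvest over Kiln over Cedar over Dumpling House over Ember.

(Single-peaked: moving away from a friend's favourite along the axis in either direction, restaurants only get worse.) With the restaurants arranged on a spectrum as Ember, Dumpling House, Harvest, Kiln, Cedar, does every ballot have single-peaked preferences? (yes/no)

yes

Axis positions: Ember=1, Dumpling House=2, Harvest=3, Kiln=4, Cedar=5.
Cluster 1 (peak Cedar at position 5): ranking walks positions 5-4-3-2-1, expanding outward from the peak — single-peaked.
Cluster 2 (peak Kiln at position 4): ranking walks positions 4-5-3-2-1, expanding outward from the peak — single-peaked.
Cluster 3 (peak Dumpling House at position 2): ranking walks positions 2-1-3-4-5, expanding outward from the peak — single-peaked.
Cluster 4 (peak Harvest at position 3): ranking walks positions 3-4-5-2-1, expanding outward from the peak — single-peaked.
Every ranking is single-peaked on this axis.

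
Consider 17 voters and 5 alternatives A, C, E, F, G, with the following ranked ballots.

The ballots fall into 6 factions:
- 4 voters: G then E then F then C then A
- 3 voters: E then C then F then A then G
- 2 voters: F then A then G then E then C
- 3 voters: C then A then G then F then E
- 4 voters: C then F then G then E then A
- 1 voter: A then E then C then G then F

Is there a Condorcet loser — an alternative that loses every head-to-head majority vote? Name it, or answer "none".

none

Pairwise majorities:
A vs C: C, 14–3.
A vs E: A preferred on 2+3+1 = 6 ballots; E wins 11–6.
A–F: F 13–4.
A vs G: 3+2+3+1 = 9 for A, 8 for G — A by 9–8.
C vs E: 7 to 10, E.
C vs F: C is ranked higher on 3+3+4+1 = 11 ballots, F on 6. C wins 11–6.
C vs G: C is ranked higher on 3+3+4+1 = 11 ballots, G on 6. C wins 11–6.
E–F: F 9–8.
E vs G: G, 13–4.
F vs G: F, 9–8.
Every alternative wins at least one matchup (A beats G; C beats A; E beats A; F beats A; G beats E), so there is no Condorcet loser.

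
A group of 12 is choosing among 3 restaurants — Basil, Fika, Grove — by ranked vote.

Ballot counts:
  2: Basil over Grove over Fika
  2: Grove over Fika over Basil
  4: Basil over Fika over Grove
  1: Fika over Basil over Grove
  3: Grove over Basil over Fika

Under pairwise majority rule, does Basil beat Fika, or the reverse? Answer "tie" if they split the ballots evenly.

Ballots ranking Basil above Fika: 2 + 4 + 3 = 9.
Ballots ranking Fika above Basil: 12 − 9 = 3.
Basil wins the head-to-head 9–3.

Basil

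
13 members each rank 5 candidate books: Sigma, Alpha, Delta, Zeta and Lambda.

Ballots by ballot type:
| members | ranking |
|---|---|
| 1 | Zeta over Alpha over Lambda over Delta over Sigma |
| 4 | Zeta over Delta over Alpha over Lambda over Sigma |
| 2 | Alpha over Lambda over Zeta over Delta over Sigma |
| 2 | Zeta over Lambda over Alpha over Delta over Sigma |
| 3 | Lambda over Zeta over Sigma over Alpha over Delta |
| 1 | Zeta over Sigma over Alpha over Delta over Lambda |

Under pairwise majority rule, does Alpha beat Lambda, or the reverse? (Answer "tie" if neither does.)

Ballots ranking Alpha above Lambda: 1 + 4 + 2 + 1 = 8.
Ballots ranking Lambda above Alpha: 13 − 8 = 5.
Alpha wins the head-to-head 8–5.

Alpha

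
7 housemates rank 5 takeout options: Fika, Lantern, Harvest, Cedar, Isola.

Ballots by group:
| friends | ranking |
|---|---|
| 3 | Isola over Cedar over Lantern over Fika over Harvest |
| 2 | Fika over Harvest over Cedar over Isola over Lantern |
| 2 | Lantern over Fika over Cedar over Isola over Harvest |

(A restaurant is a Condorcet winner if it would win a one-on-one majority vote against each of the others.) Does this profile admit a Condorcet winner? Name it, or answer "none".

Pairwise majorities:
Fika vs Lantern: Fika is ranked higher on 2 ballots, Lantern on 5. Lantern wins 5–2.
Fika vs Harvest: Fika is ranked higher on 3+2+2 = 7 ballots, Harvest on 0. Fika wins 7–0.
Fika vs Cedar: Fika preferred on 2+2 = 4 ballots; Fika wins 4–3.
Fika vs Isola: 4 to 3, Fika.
Lantern vs Harvest: Lantern is ranked higher on 3+2 = 5 ballots, Harvest on 2. Lantern wins 5–2.
Lantern vs Cedar: 2 to 5, Cedar.
Lantern vs Isola: Lantern is ranked higher on 2 ballots, Isola on 5. Isola wins 5–2.
Harvest vs Cedar: Harvest preferred on 2 ballots; Cedar wins 5–2.
Harvest vs Isola: Harvest is ranked higher on 2 ballots, Isola on 5. Isola wins 5–2.
Cedar vs Isola: Cedar preferred on 2+2 = 4 ballots; Cedar wins 4–3.
No restaurant is unbeaten: Fika loses to Lantern; Lantern loses to Cedar; Harvest loses to Fika; Cedar loses to Fika; Isola loses to Fika. In particular Fika > Cedar > Lantern > Fika is a majority cycle — no Condorcet winner exists.

none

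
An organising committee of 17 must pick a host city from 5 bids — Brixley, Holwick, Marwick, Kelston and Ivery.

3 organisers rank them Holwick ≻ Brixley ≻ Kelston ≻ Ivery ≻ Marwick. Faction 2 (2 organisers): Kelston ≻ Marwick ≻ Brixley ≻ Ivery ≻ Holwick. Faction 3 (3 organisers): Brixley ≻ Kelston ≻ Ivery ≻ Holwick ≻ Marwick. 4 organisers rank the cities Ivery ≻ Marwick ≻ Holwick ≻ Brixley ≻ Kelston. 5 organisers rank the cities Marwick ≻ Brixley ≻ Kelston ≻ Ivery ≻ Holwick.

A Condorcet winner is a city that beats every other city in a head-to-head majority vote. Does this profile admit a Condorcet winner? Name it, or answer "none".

none

Check each pair by majority over 17 ballots:
Brixley–Holwick: Brixley 10–7.
Brixley vs Marwick: Brixley is ranked higher on 3+3 = 6 ballots, Marwick on 11. Marwick wins 11–6.
Brixley vs Kelston: 3+3+4+5 = 15 for Brixley, 2 for Kelston — Brixley by 15–2.
Brixley vs Ivery: Brixley wins 13–4.
Holwick vs Marwick: Marwick wins 11–6.
Holwick vs Kelston: 7 to 10, Kelston.
Holwick vs Ivery: Ivery, 14–3.
Marwick vs Kelston: Marwick is ranked higher on 4+5 = 9 ballots, Kelston on 8. Marwick wins 9–8.
Marwick vs Ivery: 7 to 10, Ivery.
Kelston vs Ivery: Kelston preferred on 3+2+3+5 = 13 ballots; Kelston wins 13–4.
Each city drops at least one matchup (Brixley loses to Marwick; Holwick loses to Brixley; Marwick loses to Ivery; Kelston loses to Brixley; Ivery loses to Brixley); the cycle Brixley → Ivery → Marwick → Brixley rules out a Condorcet winner.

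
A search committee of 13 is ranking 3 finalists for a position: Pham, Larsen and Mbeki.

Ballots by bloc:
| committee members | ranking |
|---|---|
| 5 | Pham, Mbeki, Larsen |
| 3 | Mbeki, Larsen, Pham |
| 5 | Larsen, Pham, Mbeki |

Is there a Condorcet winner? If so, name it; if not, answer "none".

Pairwise majorities:
Pham vs Larsen: Larsen wins 8–5.
Pham vs Mbeki: Pham wins 10–3.
Larsen vs Mbeki: Mbeki wins 8–5.
Every candidate loses at least once (Pham loses to Larsen; Larsen loses to Mbeki; Mbeki loses to Pham). The majority relation contains the cycle Pham beats Mbeki beats Larsen beats Pham, so there is no Condorcet winner.

none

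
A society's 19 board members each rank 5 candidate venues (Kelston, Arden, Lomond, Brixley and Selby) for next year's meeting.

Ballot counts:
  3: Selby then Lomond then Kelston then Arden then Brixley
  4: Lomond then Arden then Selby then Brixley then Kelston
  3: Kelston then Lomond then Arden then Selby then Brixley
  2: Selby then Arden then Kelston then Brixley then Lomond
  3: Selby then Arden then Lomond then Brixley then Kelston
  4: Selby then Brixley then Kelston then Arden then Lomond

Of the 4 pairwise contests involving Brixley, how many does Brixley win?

1

Brixley against each rival (19 organisers):
Brixley vs Kelston: Brixley wins 11–8.
Brixley vs Arden: Brixley preferred on 4 ballots; Arden wins 15–4.
Brixley vs Lomond: 2+4 = 6 for Brixley, 13 for Lomond — Lomond by 13–6.
Brixley vs Selby: Selby wins 19–0.
Brixley beats Kelston; loses to Arden, Lomond, Selby — 1 pairwise win.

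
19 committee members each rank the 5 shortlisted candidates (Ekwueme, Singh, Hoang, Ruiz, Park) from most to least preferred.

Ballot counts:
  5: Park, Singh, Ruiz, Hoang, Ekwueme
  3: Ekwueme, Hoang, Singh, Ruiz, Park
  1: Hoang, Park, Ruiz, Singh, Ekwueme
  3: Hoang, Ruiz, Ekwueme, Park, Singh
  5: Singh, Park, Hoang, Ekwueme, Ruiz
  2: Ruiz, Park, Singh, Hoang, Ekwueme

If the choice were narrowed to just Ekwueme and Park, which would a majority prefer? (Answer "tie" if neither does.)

Park

Ballots ranking Ekwueme above Park: 3 + 3 = 6.
Ballots ranking Park above Ekwueme: 19 − 6 = 13.
Park wins the head-to-head 13–6.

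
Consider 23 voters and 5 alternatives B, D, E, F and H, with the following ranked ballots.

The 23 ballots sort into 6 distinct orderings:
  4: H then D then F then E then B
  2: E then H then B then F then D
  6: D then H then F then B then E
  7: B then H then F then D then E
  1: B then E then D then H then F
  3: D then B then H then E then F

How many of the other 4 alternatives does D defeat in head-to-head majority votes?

3

D against each rival (23 voters):
D vs B: D is ranked higher on 4+6+3 = 13 ballots, B on 10. D wins 13–10.
D vs E: 4+6+7+3 = 20 for D, 3 for E — D by 20–3.
D vs F: D preferred on 4+6+1+3 = 14 ballots; D wins 14–9.
D–H: H 13–10.
D beats B, E, F; loses to H — 3 pairwise wins.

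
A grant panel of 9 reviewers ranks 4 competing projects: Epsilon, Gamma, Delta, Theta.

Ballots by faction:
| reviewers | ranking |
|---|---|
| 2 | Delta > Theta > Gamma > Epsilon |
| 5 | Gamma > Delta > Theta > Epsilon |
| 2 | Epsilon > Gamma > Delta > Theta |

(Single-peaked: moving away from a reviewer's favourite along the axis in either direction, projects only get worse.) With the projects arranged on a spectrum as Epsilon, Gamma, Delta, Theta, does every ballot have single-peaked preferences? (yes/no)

Axis positions: Epsilon=1, Gamma=2, Delta=3, Theta=4.
Faction 1 (peak Delta at position 3): ranking walks positions 3-4-2-1, expanding outward from the peak — single-peaked.
Faction 2 (peak Gamma at position 2): ranking walks positions 2-3-4-1, expanding outward from the peak — single-peaked.
Faction 3 (peak Epsilon at position 1): ranking walks positions 1-2-3-4, expanding outward from the peak — single-peaked.
Every ranking is single-peaked on this axis.

yes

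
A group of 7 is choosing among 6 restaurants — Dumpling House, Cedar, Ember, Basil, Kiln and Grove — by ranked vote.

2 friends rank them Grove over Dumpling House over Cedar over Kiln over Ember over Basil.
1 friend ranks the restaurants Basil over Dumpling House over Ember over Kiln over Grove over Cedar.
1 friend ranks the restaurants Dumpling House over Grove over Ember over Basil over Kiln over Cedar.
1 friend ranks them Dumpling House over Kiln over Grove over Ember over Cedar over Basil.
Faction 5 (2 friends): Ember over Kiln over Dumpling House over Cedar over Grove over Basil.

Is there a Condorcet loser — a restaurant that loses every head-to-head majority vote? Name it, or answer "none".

Basil

Head-to-head results (7 friends):
Dumpling House vs Cedar: Dumpling House, 7–0.
Dumpling House vs Ember: 2+1+1+1 = 5 for Dumpling House, 2 for Ember — Dumpling House by 5–2.
Dumpling House vs Basil: 2+1+1+2 = 6 for Dumpling House, 1 for Basil — Dumpling House by 6–1.
Dumpling House vs Kiln: 2+1+1+1 = 5 for Dumpling House, 2 for Kiln — Dumpling House by 5–2.
Dumpling House vs Grove: Dumpling House, 5–2.
Cedar vs Ember: Cedar preferred on 2 ballots; Ember wins 5–2.
Cedar vs Basil: Cedar wins 5–2.
Cedar vs Kiln: Cedar is ranked higher on 2 ballots, Kiln on 5. Kiln wins 5–2.
Cedar–Grove: Grove 5–2.
Ember vs Basil: Ember, 6–1.
Ember vs Kiln: 1+1+2 = 4 for Ember, 3 for Kiln — Ember by 4–3.
Ember–Grove: Grove 4–3.
Basil vs Kiln: Basil is ranked higher on 1+1 = 2 ballots, Kiln on 5. Kiln wins 5–2.
Basil vs Grove: Basil is ranked higher on 1 ballot, Grove on 6. Grove wins 6–1.
Kiln vs Grove: 1+1+2 = 4 for Kiln, 3 for Grove — Kiln by 4–3.
Basil loses to every other restaurant — it is the Condorcet loser.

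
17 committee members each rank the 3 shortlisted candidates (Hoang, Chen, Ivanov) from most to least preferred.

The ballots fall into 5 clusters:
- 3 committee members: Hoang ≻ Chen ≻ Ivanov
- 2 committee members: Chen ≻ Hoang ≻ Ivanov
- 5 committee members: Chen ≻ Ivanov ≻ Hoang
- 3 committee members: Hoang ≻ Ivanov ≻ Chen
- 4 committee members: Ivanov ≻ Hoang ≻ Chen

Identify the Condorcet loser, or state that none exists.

none

Pairwise majorities:
Hoang vs Chen: Hoang is ranked higher on 3+3+4 = 10 ballots, Chen on 7. Hoang wins 10–7.
Hoang vs Ivanov: Ivanov, 9–8.
Chen vs Ivanov: Chen preferred on 3+2+5 = 10 ballots; Chen wins 10–7.
No candidate is winless: Hoang beats Chen; Chen beats Ivanov; Ivanov beats Hoang. There is no Condorcet loser.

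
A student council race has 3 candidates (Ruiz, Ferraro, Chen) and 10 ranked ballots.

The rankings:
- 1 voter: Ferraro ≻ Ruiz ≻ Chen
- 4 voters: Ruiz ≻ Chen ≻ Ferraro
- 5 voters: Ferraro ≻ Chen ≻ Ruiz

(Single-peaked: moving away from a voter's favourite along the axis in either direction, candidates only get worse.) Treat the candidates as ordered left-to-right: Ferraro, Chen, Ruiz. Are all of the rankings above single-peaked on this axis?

no

Axis positions: Ferraro=1, Chen=2, Ruiz=3.
Ballot type 1: ranking walks positions 1-3-2; Ruiz is ranked above Chen even though Chen lies between Ruiz and the peak Ferraro on the axis — preferences dip and rise again. Not single-peaked.
Ballot type 2 (peak Ruiz at position 3): ranking walks positions 3-2-1, expanding outward from the peak — single-peaked.
Ballot type 3 (peak Ferraro at position 1): ranking walks positions 1-2-3, expanding outward from the peak — single-peaked.
Ballot type 1 violates single-peakedness, so the profile is not single-peaked on this axis.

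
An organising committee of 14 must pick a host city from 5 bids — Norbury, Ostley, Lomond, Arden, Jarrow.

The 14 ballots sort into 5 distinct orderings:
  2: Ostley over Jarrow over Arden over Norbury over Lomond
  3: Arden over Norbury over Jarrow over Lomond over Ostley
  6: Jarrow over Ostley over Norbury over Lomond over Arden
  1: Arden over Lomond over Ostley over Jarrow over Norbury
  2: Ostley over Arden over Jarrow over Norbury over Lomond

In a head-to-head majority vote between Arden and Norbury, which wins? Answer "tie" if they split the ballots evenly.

Ballots ranking Arden above Norbury: 2 + 3 + 1 + 2 = 8.
Ballots ranking Norbury above Arden: 14 − 8 = 6.
Arden wins the head-to-head 8–6.

Arden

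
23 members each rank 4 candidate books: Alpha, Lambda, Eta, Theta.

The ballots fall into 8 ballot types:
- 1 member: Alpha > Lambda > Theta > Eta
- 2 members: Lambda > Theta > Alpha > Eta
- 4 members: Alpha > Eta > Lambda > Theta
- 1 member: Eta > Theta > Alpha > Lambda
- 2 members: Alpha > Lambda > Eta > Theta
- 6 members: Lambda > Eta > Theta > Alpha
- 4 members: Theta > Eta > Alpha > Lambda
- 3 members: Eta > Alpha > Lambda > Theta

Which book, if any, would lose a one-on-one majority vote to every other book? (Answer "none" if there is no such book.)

none

Head-to-head results (23 members):
Alpha vs Lambda: Alpha, 15–8.
Alpha vs Eta: Eta, 14–9.
Alpha vs Theta: Theta wins 13–10.
Lambda–Eta: Eta 12–11.
Lambda vs Theta: Lambda is ranked higher on 1+2+4+2+6+3 = 18 ballots, Theta on 5. Lambda wins 18–5.
Eta vs Theta: Eta preferred on 4+1+2+6+3 = 16 ballots; Eta wins 16–7.
No book is winless: Alpha beats Lambda; Lambda beats Theta; Eta beats Alpha; Theta beats Alpha. There is no Condorcet loser.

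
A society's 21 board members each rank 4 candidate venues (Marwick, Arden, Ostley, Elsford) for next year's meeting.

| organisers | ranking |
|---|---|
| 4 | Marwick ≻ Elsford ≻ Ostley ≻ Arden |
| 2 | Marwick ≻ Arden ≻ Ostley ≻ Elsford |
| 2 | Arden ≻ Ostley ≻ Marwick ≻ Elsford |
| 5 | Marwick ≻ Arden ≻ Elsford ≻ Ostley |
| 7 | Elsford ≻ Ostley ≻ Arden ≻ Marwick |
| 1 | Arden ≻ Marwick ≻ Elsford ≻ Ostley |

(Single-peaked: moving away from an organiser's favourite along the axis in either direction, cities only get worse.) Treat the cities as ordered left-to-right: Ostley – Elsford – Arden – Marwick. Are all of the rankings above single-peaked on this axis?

Axis positions: Ostley=1, Elsford=2, Arden=3, Marwick=4.
Cluster 1: ranking walks positions 4-2-1-3; Elsford is ranked above Arden even though Arden lies between Elsford and the peak Marwick on the axis — preferences dip and rise again. Not single-peaked.
Cluster 2: ranking walks positions 4-3-1-2; Ostley is ranked above Elsford even though Elsford lies between Ostley and the peak Marwick on the axis — preferences dip and rise again. Not single-peaked.
Cluster 3: ranking walks positions 3-1-4-2; Ostley is ranked above Elsford even though Elsford lies between Ostley and the peak Arden on the axis — preferences dip and rise again. Not single-peaked.
Cluster 4 (peak Marwick at position 4): ranking walks positions 4-3-2-1, expanding outward from the peak — single-peaked.
Cluster 5 (peak Elsford at position 2): ranking walks positions 2-1-3-4, expanding outward from the peak — single-peaked.
Cluster 6 (peak Arden at position 3): ranking walks positions 3-4-2-1, expanding outward from the peak — single-peaked.
Cluster 1 violates single-peakedness, so the profile is not single-peaked on this axis.

no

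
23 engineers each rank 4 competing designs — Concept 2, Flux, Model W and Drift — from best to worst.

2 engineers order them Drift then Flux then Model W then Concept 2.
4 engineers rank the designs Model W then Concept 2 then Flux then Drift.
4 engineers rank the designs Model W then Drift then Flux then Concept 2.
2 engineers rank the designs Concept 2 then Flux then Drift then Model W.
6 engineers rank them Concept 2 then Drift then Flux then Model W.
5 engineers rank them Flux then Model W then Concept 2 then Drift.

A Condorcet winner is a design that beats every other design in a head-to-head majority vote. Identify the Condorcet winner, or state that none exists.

Check each pair by majority over 23 ballots:
Concept 2 vs Flux: Concept 2, 12–11.
Concept 2 vs Model W: Model W wins 15–8.
Concept 2–Drift: Concept 2 17–6.
Flux–Model W: Flux 15–8.
Flux vs Drift: Drift wins 12–11.
Model W vs Drift: Model W, 13–10.
Each design drops at least one matchup (Concept 2 loses to Model W; Flux loses to Concept 2; Model W loses to Flux; Drift loses to Concept 2); the cycle Concept 2 → Flux → Model W → Concept 2 rules out a Condorcet winner.

none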